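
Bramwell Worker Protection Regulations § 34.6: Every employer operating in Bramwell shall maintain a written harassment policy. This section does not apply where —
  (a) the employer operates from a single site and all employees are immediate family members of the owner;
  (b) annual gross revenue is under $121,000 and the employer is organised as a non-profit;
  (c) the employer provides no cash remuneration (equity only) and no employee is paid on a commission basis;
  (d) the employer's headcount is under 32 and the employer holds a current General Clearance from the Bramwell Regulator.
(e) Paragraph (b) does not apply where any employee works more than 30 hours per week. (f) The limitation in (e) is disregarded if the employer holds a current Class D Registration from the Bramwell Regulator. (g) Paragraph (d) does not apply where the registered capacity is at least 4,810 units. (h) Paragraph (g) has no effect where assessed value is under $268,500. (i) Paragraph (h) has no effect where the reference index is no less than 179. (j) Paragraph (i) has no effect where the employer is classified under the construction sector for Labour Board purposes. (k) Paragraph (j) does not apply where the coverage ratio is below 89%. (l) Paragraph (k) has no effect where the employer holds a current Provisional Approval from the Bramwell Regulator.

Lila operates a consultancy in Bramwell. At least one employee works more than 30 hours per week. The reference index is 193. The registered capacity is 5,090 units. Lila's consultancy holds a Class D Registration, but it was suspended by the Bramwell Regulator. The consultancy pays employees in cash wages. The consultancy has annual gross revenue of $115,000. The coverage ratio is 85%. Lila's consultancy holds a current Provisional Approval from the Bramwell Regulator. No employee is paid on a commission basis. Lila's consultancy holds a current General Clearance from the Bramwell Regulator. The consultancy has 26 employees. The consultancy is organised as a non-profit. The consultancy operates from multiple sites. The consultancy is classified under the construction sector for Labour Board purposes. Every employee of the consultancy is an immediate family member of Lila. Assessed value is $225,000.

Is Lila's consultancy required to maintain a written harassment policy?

No — exception (d) applies; Lila's consultancy is not required to maintain a written harassment policy.

Exception (a) does not apply: the employer operates from multiple sites.
Exception (b): annual gross revenue is $115,000, under the $121,000 limit; the employer is a non-profit — every condition holds. But: (e) applies — at least one employee exceeds 30 hours/week. (f), which would lift (e), is not triggered — the Class D Registration is not current. Exception (b) does not apply.
Exception (c) fails — employees are paid cash wages.
All of (d)'s requirements are met (the employer's headcount is 26, under the 32 limit; a current General Clearance is held). Under paragraphs (g)–(l): (g) would limit (d) — the registered capacity is 5,090 units, meeting the 4,810 units threshold — but (h) sets (g) aside: (h) is engaged — assessed value is $225,000, under the $268,500 limit. (i) applies (the reference index is 193, meeting the 179 threshold), but yields to (j): (j) operates against (i): the consultancy is classified under the construction sector. (k) would limit (j) — the coverage ratio is 85%, below the 89% limit — but (l) sets (k) aside: (l) is engaged — a current Provisional Approval is held. So (d) applies.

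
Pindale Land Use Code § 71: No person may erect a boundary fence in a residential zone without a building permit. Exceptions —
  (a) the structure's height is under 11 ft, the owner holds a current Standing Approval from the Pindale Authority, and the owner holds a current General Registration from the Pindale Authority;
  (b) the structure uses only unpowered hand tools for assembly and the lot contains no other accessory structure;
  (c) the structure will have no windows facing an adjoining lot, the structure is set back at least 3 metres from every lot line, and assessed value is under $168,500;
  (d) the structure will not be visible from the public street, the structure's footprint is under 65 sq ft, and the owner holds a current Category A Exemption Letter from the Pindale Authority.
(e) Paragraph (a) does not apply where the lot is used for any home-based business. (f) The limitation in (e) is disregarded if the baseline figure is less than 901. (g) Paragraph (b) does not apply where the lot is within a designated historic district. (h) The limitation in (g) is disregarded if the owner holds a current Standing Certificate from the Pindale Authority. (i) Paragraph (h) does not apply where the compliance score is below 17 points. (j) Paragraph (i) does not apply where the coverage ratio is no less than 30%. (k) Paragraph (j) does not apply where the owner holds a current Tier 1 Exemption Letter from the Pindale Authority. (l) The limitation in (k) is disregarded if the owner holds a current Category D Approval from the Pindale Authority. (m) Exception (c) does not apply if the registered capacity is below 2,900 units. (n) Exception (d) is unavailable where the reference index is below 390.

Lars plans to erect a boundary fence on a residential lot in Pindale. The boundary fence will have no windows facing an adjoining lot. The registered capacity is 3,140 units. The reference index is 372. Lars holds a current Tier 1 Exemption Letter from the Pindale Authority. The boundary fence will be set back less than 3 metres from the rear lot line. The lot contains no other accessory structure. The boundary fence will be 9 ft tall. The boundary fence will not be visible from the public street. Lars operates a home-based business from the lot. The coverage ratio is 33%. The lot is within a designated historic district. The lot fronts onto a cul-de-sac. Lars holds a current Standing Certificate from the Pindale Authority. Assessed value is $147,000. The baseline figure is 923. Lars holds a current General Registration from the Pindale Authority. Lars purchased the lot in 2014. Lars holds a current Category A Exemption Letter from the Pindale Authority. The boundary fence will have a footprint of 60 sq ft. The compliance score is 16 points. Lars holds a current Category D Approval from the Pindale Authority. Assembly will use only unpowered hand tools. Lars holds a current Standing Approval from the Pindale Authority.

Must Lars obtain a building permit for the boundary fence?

No — exception (b) applies; Lars does not need a building permit.

Exception (a) is satisfied on its face — the structure's height is 9 ft, under the 11 ft limit; a current Standing Approval is held; a current General Registration is held. But applying paragraphs (e)–(f): (e) applies — a home-based business operates on the lot. (f), which would lift (e), does not operate here — the baseline figure is 923, not less than 901. So (a) is unavailable.
Exception (b)'s conditions are all satisfied: assembly uses only hand tools; the lot has no other accessory structure. Considering the limiting provisions: (g) is triggered (the lot is in a historic district), but is overridden by (h): (h) applies — a current Standing Certificate is held. (i) operates (the compliance score is 16 points, below the 17 points limit), but is set aside by (j): (j) operates against (i): the coverage ratio is 33%, meeting the 30% threshold. (k) operates (a current Tier 1 Exemption Letter is held), but is itself disapplied by (l): (l) operates against (k): a current Category D Approval is held. (b) remains available.
Exception (c) does not apply: the rear setback is under 3 m.
Exception (d): the structure will not be visible from the street; the structure's footprint is 60 sq ft, under the 65 sq ft limit; a current Category A Exemption Letter is held — every condition holds. Turning to paragraph (n): (n) is engaged — the reference index is 372, below the 390 limit. (d) is therefore removed.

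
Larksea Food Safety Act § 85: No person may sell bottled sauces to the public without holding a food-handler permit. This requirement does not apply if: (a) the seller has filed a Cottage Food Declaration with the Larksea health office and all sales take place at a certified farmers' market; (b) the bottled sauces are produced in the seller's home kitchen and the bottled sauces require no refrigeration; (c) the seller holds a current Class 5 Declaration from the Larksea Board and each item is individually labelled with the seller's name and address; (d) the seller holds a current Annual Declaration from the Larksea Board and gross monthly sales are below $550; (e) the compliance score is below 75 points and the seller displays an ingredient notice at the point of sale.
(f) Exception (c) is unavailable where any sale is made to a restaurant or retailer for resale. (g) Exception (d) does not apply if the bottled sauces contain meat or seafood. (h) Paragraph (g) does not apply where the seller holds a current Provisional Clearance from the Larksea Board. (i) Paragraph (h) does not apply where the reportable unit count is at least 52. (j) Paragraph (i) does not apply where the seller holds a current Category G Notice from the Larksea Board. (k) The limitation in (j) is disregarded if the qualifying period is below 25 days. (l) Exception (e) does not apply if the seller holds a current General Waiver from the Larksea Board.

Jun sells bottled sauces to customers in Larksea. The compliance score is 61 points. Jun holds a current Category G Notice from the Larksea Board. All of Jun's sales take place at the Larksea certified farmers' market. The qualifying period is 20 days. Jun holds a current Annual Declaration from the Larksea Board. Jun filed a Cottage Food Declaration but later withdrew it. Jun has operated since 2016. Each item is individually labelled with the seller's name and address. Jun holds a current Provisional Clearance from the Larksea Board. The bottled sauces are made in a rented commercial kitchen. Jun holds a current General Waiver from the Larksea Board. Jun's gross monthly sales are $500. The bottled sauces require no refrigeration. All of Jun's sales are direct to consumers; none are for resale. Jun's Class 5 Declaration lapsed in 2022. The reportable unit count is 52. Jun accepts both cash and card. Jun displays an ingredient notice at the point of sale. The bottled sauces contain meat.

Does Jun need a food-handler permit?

Exception (a) does not apply: the Cottage Food Declaration was withdrawn.
Exception (b) fails — the bottled sauces are made in a commercial kitchen, not a home kitchen.
Exception (c) does not apply: the Class 5 Declaration is not current.
Exception (d)'s conditions are all satisfied: a current Annual Declaration is held; gross monthly sales are $500, below the $550 limit. Turning to paragraphs (g)–(k): (g) applies — the bottled sauces contain meat. (h) would limit (g) — a current Provisional Clearance is held — but (i) sets (h) aside: (i) applies — the reportable unit count is 52, meeting the 52 threshold. (j) operates (a current Category G Notice is held), but is displaced by (k): (k) operates against (j): the qualifying period is 20 days, below the 25 days limit. So (d) is unavailable.
Exception (e)'s conditions are all satisfied: the compliance score is 61 points, below the 75 points limit; an ingredient notice is displayed. However, paragraph (l) must be considered: (l) operates against (e): a current General Waiver is held. So (e) is unavailable.
No exception applies. The general rule governs.

Yes — Jun must hold a food-handler permit.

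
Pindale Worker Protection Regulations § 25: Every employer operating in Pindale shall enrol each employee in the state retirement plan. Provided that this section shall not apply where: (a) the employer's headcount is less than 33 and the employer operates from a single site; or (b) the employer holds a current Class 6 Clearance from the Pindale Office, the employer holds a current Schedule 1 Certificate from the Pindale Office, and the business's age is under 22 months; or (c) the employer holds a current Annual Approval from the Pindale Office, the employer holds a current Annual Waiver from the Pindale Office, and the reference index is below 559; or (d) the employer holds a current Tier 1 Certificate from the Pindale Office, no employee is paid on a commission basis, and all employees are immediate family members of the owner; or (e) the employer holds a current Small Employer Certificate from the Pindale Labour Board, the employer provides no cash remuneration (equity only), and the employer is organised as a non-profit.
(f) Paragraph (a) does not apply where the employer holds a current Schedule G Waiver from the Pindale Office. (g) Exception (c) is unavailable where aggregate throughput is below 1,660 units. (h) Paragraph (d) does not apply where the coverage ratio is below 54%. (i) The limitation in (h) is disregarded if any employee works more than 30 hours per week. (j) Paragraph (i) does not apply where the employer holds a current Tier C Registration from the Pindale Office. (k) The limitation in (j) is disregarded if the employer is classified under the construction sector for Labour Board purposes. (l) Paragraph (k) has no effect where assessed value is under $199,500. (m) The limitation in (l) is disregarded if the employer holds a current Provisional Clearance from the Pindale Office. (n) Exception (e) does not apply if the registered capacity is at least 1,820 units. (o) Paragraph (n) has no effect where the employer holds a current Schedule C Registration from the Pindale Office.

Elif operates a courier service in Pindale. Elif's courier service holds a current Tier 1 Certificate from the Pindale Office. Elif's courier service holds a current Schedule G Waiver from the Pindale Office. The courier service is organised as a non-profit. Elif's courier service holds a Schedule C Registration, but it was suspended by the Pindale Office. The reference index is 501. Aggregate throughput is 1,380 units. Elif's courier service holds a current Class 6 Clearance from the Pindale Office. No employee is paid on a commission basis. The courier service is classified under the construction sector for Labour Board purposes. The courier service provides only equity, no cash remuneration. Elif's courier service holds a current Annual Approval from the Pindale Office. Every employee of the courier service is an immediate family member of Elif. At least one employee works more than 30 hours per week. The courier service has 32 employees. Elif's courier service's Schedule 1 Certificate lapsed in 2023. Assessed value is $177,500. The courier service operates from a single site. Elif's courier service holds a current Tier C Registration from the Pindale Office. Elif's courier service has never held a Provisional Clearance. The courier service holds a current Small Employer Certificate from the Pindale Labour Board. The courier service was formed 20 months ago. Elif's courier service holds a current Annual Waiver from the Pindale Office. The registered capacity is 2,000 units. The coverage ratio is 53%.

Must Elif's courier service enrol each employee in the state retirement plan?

All of (a)'s requirements are met (the employer's headcount is 32, less than the 33 limit; the employer operates from a single site). Turning to paragraph (f): (f) operates against (a): a current Schedule G Waiver is held. Exception (a) does not apply.
Exception (b) requires that the employer holds a current Schedule 1 Certificate from the Pindale Office; but no current Schedule 1 Certificate is held, so (b) is unavailable.
Exception (c) is satisfied on its face — a current Annual Approval is held; a current Annual Waiver is held; the reference index is 501, below the 559 limit. But applying paragraph (g): (g) operates against (c): aggregate throughput is 1,380 units, below the 1,660 units limit. So (c) is unavailable.
Exception (d): a current Tier 1 Certificate is held; no employee is paid on commission; every employee is an immediate family member — every condition holds. But: (h) applies — the coverage ratio is 53%, below the 54% limit. (i) is engaged (at least one employee exceeds 30 hours/week), but yields to (j): (j) operates — a current Tier C Registration is held. (k) operates (the courier service is classified under the construction sector), but yields to (l): (l) operates against (k): assessed value is $177,500, under the $199,500 limit. (m), which would lift (l), is not engaged — there is no Provisional Clearance in force. (d) is therefore removed.
Exception (e) is satisfied on its face — a current Small Employer Certificate is held; remuneration is equity-only; the employer is a non-profit. Turning to paragraphs (n)–(o): (n) operates against (e): the registered capacity is 2,000 units, meeting the 1,820 units threshold. (o), which would lift (n), is not engaged — no current Schedule C Registration is held. Exception (e) does not apply.
No exception is made out. Elif's courier service falls within the general rule.

Yes — Elif's courier service must enrol each employee in the state retirement plan.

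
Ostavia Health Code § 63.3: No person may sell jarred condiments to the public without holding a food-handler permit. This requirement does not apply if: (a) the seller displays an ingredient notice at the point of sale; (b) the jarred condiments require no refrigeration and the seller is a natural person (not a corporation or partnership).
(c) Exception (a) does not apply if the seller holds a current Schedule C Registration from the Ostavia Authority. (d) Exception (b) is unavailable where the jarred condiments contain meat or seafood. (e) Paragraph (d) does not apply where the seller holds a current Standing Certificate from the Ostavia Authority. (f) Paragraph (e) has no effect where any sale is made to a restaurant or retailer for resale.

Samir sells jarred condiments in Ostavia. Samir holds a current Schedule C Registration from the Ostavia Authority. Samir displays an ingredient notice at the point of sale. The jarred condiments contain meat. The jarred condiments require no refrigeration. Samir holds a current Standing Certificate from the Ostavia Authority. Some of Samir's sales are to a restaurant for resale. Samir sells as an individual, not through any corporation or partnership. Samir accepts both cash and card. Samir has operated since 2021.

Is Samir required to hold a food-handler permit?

All of (a)'s requirements are met (an ingredient notice is displayed). But: (c) operates against (a): a current Schedule C Registration is held. (a) is therefore removed.
Exception (b) is satisfied on its face — the jarred condiments are shelf-stable; the seller is a natural person. But: (d) operates — the jarred condiments contain meat. (e) would limit (d) — a current Standing Certificate is held — but (f) sets (e) aside: (f) operates against (e): some sales are to a restaurant for resale. (b) is therefore removed.
No exception applies. The general rule governs.

Yes — Samir must hold a food-handler permit.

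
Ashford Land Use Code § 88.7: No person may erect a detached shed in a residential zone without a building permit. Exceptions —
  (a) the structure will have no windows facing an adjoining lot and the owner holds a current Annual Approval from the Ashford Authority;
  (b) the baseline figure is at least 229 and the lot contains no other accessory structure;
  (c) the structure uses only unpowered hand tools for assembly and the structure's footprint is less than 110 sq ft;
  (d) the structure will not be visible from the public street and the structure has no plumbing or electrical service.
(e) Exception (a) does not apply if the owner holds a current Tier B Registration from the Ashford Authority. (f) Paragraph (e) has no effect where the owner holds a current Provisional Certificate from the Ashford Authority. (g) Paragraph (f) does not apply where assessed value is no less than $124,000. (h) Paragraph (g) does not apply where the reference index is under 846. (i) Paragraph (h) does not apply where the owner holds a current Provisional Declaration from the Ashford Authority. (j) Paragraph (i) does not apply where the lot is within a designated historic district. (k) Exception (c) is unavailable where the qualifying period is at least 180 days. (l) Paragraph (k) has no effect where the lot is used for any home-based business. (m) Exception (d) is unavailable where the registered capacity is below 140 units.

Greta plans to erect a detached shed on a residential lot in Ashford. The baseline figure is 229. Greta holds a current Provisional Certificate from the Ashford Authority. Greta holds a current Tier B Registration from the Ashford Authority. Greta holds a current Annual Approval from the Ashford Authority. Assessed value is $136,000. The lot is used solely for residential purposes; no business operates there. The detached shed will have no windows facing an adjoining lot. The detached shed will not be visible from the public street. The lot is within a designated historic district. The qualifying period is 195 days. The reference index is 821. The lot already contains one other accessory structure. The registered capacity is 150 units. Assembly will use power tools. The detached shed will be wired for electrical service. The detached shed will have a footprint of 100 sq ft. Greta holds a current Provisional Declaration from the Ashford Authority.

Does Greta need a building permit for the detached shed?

No — exception (a) applies; Greta does not need a building permit.

Exception (a) is satisfied on its face — no windows face an adjoining lot; a current Annual Approval is held. Applying paragraphs (e)–(j): (e) is triggered (a current Tier B Registration is held), but is displaced by (f): (f) operates against (e): a current Provisional Certificate is held. (g) would limit (f) — assessed value is $136,000, meeting the $124,000 threshold — but (h) sets (g) aside: (h) operates against (g): the reference index is 821, under the 846 limit. (i) operates (a current Provisional Declaration is held), but is displaced by (j): (j) operates against (i): the lot is in a historic district. Exception (a) stands.
Exception (b) fails — the lot already has another accessory structure.
Exception (c) fails — assembly uses power tools.
Exception (d) requires that the structure has no plumbing or electrical service; but electrical service is planned, so (d) is unavailable.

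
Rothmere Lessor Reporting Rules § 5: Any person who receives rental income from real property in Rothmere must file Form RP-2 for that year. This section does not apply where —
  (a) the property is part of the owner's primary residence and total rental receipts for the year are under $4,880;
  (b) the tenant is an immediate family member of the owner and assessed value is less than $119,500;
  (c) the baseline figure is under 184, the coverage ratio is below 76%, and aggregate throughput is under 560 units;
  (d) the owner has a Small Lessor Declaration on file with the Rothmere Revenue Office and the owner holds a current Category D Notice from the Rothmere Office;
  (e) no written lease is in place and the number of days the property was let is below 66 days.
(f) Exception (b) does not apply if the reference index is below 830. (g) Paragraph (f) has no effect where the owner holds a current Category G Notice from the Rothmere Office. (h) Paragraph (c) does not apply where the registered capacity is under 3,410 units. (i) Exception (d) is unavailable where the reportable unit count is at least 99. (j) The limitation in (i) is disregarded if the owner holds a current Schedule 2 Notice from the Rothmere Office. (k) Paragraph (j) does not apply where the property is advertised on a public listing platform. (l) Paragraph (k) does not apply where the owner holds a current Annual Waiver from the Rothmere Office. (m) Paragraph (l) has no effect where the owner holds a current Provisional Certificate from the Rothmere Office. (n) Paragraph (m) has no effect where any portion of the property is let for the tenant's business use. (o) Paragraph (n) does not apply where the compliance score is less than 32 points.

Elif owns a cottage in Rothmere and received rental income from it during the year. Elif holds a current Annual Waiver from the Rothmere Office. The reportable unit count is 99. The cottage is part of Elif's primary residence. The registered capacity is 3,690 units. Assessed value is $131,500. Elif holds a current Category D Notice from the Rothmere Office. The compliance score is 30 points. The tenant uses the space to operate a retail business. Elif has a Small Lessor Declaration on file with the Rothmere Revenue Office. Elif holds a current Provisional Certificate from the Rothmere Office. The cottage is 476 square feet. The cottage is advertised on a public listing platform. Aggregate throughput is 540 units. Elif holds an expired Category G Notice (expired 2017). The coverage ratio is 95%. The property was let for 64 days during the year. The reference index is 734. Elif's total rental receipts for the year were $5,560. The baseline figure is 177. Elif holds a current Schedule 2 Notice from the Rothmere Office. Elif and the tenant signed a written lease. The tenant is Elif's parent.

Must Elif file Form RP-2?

Yes — Elif must file Form RP-2.

Exception (a) does not apply: total rental receipts for the year are $5,560, not under $4,880.
Exception (b) does not apply: assessed value is $131,500, not less than $119,500.
Exception (c) requires that the coverage ratio is below 76%; but the coverage ratio is 95%, not below 76%, so (c) is unavailable.
Exception (d): a Small Lessor Declaration is on file; a current Category D Notice is held — every condition holds. But: (i) operates — the reportable unit count is 99, meeting the 99 threshold. (j) would limit (i) — a current Schedule 2 Notice is held — but (k) sets (j) aside: (k) applies — the property is publicly advertised. (l) applies (a current Annual Waiver is held), but yields to (m): (m) is engaged — a current Provisional Certificate is held. (n) would limit (m) — the space is let for business use — but (o) sets (n) aside: (o) operates against (n): the compliance score is 30 points, less than the 32 points limit. Exception (d) does not apply.
Exception (e) fails — a written lease is in place.
No exception applies. The general rule governs.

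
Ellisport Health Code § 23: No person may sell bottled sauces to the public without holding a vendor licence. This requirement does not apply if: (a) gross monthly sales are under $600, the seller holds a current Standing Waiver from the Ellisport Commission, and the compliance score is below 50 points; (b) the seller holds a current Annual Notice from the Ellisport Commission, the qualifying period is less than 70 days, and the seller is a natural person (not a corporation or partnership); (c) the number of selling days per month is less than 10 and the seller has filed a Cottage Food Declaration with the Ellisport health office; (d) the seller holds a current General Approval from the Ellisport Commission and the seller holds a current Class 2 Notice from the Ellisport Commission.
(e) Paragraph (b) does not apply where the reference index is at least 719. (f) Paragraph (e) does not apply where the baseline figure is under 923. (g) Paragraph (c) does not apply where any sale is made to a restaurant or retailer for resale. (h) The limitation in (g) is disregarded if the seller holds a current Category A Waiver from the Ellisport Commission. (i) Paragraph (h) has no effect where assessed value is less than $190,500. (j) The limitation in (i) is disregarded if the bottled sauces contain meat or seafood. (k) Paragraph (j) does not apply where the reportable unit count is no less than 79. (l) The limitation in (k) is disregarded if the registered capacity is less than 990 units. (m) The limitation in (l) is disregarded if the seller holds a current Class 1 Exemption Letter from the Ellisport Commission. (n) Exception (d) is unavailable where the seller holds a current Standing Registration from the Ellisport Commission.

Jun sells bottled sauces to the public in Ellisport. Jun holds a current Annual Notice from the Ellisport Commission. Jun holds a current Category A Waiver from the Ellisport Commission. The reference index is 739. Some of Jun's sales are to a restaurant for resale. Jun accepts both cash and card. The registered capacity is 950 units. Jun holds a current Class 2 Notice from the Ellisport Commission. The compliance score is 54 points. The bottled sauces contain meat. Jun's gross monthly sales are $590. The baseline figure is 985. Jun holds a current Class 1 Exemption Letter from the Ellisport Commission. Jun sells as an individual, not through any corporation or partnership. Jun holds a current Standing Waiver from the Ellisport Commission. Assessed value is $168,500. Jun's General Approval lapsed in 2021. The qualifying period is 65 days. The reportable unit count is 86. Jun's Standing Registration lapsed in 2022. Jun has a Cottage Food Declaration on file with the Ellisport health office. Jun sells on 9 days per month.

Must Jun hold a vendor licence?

Yes — Jun must hold a vendor licence.

Exception (a) requires that the compliance score is below 50 points; but the compliance score is 54 points, not below 50 points, so (a) is unavailable.
Exception (b) is satisfied on its face — a current Annual Notice is held; the qualifying period is 65 days, less than the 70 days limit; the seller is a natural person. But: (e) is triggered — the reference index is 739, meeting the 719 threshold. (f) is inapplicable (the baseline figure is 985, not under 923), so (e) stands. So (b) is unavailable.
Exception (c)'s conditions are all satisfied: the number of selling days per month is 9, less than the 10 limit; a Cottage Food Declaration is on file. Turning to paragraphs (g)–(m): (g) operates against (c): some sales are to a restaurant for resale. (h) would limit (g) — a current Category A Waiver is held — but (i) sets (h) aside: (i) operates against (h): assessed value is $168,500, less than the $190,500 limit. (j) would limit (i) — the bottled sauces contain meat — but (k) sets (j) aside: (k) operates against (j): the reportable unit count is 86, meeting the 79 threshold. (l) would limit (k) — the registered capacity is 950 units, less than the 990 units limit — but (m) sets (l) aside: (m) is engaged — a current Class 1 Exemption Letter is held. So (c) is unavailable.
Exception (d) does not apply: the General Approval is not current.
None of the exceptions is available; § 23 applies in full.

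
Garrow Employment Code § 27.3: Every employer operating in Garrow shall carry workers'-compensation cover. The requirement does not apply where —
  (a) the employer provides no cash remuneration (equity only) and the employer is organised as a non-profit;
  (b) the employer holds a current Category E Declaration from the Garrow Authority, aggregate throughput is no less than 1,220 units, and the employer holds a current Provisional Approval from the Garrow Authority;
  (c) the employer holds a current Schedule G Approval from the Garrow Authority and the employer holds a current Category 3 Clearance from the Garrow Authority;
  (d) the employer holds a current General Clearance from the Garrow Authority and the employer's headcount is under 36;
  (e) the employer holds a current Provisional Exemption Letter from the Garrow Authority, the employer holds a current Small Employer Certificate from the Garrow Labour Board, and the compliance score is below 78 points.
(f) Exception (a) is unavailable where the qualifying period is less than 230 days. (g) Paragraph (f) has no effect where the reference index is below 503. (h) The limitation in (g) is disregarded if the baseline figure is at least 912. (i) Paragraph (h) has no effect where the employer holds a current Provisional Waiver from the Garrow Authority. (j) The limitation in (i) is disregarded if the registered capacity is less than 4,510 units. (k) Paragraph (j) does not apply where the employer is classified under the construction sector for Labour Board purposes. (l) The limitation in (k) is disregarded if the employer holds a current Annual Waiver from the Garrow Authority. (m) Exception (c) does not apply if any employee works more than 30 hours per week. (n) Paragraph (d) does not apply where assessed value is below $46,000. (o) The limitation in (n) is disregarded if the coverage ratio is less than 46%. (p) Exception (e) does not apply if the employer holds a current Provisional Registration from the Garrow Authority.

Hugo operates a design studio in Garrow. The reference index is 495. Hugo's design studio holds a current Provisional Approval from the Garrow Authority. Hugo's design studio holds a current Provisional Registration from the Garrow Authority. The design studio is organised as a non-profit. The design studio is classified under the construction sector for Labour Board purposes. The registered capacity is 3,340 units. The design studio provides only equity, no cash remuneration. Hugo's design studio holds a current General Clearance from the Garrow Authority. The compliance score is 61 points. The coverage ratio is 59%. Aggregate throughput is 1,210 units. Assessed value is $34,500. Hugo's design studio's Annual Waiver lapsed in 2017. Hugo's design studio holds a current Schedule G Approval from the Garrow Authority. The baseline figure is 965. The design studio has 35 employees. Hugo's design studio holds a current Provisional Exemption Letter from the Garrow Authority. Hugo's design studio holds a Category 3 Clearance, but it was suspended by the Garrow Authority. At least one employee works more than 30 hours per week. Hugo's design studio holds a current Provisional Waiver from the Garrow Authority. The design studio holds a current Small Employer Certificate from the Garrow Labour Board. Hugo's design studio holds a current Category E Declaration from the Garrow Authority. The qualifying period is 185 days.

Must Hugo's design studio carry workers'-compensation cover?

Exception (a)'s conditions are all satisfied: remuneration is equity-only; the employer is a non-profit. As to paragraphs (f)–(l): (f) operates (the qualifying period is 185 days, less than the 230 days limit), but is overridden by (g): (g) is engaged — the reference index is 495, below the 503 limit. (h) would limit (g) — the baseline figure is 965, meeting the 912 threshold — but (i) sets (h) aside: (i) operates against (h): a current Provisional Waiver is held. (j) applies (the registered capacity is 3,340 units, less than the 4,510 units limit), but is set aside by (k): (k) operates against (j): the design studio is classified under the construction sector. (l), which would lift (k), is inapplicable — no current Annual Waiver is held. So (a) applies.
Exception (b) requires that aggregate throughput is no less than 1,220 units; but aggregate throughput is 1,210 units, short of 1,220 units, so (b) is unavailable.
Exception (c) fails — no current Category 3 Clearance is held.
Exception (d): a current General Clearance is held; the employer's headcount is 35, under the 36 limit — every condition holds. However, paragraphs (n)–(o) must be considered: (n) is triggered — assessed value is $34,500, below the $46,000 limit. (o), which would lift (n), does not operate here — the coverage ratio is 59%, not less than 46%. (d) is therefore removed.
Exception (e)'s conditions are all satisfied: a current Provisional Exemption Letter is held; a current Small Employer Certificate is held; the compliance score is 61 points, below the 78 points limit. But applying paragraph (p): (p) operates against (e): a current Provisional Registration is held. Exception (e) does not apply.

No — exception (a) applies; Hugo's design studio is not required to carry workers'-compensation cover.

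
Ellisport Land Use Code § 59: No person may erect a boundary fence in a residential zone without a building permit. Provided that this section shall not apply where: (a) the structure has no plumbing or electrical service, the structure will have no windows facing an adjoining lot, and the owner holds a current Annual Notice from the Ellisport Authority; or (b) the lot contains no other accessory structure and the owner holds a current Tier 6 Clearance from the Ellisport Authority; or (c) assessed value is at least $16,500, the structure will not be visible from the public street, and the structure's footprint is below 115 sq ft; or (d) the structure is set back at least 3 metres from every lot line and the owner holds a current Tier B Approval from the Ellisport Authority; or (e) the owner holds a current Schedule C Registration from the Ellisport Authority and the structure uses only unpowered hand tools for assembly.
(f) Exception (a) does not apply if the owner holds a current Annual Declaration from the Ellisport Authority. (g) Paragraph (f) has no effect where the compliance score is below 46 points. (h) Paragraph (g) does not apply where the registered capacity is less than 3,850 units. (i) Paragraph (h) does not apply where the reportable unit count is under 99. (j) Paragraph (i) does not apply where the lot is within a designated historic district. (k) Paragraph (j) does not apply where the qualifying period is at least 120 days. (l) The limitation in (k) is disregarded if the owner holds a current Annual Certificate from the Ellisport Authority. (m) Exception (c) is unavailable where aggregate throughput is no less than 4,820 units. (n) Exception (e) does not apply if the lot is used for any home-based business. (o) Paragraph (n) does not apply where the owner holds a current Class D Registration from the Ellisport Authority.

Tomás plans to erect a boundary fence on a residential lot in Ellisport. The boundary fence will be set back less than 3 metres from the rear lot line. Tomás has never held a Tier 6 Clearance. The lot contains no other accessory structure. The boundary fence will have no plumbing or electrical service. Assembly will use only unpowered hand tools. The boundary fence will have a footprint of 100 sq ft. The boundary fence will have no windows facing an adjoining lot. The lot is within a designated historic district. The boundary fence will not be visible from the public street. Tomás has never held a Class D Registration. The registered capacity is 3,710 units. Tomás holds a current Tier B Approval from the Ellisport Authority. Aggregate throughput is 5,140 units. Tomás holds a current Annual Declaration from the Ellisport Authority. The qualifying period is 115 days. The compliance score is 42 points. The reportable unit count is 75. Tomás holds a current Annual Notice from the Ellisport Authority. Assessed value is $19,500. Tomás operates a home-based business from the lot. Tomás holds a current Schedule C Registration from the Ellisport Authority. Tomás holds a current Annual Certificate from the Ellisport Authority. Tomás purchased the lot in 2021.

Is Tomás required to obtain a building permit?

Exception (a) is satisfied on its face — there is no plumbing or electrical service; no windows face an adjoining lot; a current Annual Notice is held. However, paragraphs (f)–(l) must be considered: (f) operates against (a): a current Annual Declaration is held. (g) would limit (f) — the compliance score is 42 points, below the 46 points limit — but (h) sets (g) aside: (h) operates against (g): the registered capacity is 3,710 units, less than the 3,850 units limit. (i) is engaged (the reportable unit count is 75, under the 99 limit), but is set aside by (j): (j) is triggered — the lot is in a historic district. (k), which would lift (j), is inapplicable — the qualifying period is 115 days, short of 120 days. Exception (a) does not apply.
Exception (b) fails — the Tier 6 Clearance is not current.
All of (c)'s requirements are met (assessed value is $19,500, meeting the $16,500 threshold; the structure will not be visible from the street; the structure's footprint is 100 sq ft, below the 115 sq ft limit). However, paragraph (m) must be considered: (m) applies — aggregate throughput is 5,140 units, meeting the 4,820 units threshold. So (c) is unavailable.
Exception (d) does not apply: the rear setback is under 3 m.
All of (e)'s requirements are met (a current Schedule C Registration is held; assembly uses only hand tools). However, paragraphs (n)–(o) must be considered: (n) is triggered — a home-based business operates on the lot. (o) is inapplicable (no current Class D Registration is held), so (n) stands. So (e) is unavailable.
No exception applies. The general rule governs.

Yes — Tomás must obtain a building permit.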